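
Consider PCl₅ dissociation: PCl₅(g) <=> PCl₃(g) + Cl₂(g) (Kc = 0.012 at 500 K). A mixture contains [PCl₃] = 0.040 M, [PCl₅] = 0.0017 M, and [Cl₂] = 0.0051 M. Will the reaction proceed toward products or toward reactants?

Qc = [PCl₃]·[Cl₂] / [PCl₅] = (0.040)·(0.0051) / (0.0017) = 0.12
Qc = 0.12 > Kc = 0.012, so the reverse reaction proceeds.

toward reactants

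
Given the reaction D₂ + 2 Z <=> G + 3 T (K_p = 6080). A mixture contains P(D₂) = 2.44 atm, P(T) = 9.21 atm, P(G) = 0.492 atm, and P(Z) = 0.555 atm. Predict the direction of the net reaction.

Q_p = P(G)·P(T)³ / (P(D₂)·P(Z)²) = (0.492)·(9.21)³ / ((2.44)·(0.555)²) = 511
Q_p = 511 < K_p = 6080, so the forward reaction proceeds.

forward (toward products)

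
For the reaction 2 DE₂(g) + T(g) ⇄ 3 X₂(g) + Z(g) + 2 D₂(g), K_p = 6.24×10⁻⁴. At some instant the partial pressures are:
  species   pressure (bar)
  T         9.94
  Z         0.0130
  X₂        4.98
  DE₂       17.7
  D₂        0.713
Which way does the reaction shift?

in the forward direction

Q_p = P(X₂)³·P(Z)·P(D₂)² / (P(DE₂)²·P(T)) = (4.98)³·(0.0130)·(0.713)² / ((17.7)²·(9.94)) = 2.62×10⁻⁴
Q_p = 2.62×10⁻⁴ < K_p = 6.24×10⁻⁴, so the forward reaction proceeds.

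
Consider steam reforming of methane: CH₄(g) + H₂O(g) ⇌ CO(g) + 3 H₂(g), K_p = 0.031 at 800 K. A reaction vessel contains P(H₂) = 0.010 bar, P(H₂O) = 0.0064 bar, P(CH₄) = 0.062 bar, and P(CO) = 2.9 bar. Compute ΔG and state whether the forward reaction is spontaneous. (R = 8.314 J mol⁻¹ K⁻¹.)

Q_p = P(CO)·P(H₂)³ / (P(CH₄)·P(H₂O)) = (2.9)·(0.010)³ / ((0.062)·(0.0064)) = 0.00731
ΔG = RT ln(Q_p/K_p) = (8.314 J mol⁻¹ K⁻¹)(800 K) × ln(0.00731/0.031)
   = (6.651 kJ/mol)(-1.445) = -9.61 kJ/mol
ΔG < 0, so the forward reaction is spontaneous (proceeds forward).

ΔG = -9.61 kJ/mol; the forward reaction is spontaneous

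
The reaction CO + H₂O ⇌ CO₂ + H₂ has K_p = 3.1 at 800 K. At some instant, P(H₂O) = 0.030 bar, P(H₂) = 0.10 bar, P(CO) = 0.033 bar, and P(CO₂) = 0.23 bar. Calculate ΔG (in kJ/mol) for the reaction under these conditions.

ΔG = 13.4 kJ/mol

Q_p = P(CO₂)·P(H₂) / (P(CO)·P(H₂O)) = (0.23)·(0.10) / ((0.033)·(0.030)) = 23.2
ΔG = RT ln(Q_p/K_p) = (8.314 J mol⁻¹ K⁻¹)(800 K) × ln(23.2/3.1)
   = (6.651 kJ/mol)(2.013) = 13.4 kJ/mol
ΔG > 0, so the forward reaction is non-spontaneous (proceeds in reverse).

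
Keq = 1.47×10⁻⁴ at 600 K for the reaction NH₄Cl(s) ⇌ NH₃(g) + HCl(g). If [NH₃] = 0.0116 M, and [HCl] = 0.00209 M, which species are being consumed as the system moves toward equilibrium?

(NH₄Cl is a pure solid — omitted from Q.)
Q = [NH₃]·[HCl] = (0.0116)·(0.00209) = 2.42×10⁻⁵
Q = 2.42×10⁻⁵ < Keq = 1.47×10⁻⁴: net forward reaction.

NH₄Cl (reactants)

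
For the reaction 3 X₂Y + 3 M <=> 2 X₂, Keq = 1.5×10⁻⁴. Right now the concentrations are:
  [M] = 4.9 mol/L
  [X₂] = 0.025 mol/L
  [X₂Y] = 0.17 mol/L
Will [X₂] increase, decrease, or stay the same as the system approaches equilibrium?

Q = [X₂]² / ([X₂Y]³·[M]³) = (0.025)² / ((0.17)³·(4.9)³) = 0.0011
Q = 0.0011 > Keq = 1.5×10⁻⁴: net reverse reaction.
X₂ is a product, so it decreases.

decrease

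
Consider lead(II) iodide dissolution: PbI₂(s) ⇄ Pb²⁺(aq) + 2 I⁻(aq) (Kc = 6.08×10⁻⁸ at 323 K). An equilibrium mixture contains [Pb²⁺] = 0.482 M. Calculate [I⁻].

(PbI₂ is a pure solid — omitted from Kc.)
At equilibrium, Kc = [Pb²⁺]·[I⁻]² = 6.08×10⁻⁸.
(0.482)·([I⁻])² = 6.08×10⁻⁸
[I⁻]² = 1.26×10⁻⁷ ⇒ [I⁻] = 3.55×10⁻⁴ M

[I⁻] = 3.55×10⁻⁴ M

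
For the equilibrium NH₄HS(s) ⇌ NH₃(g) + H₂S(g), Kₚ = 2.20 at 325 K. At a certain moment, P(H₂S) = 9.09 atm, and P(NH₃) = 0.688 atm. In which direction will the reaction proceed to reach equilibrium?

(NH₄HS is a pure solid — omitted from Qₚ.)
Qₚ = P(NH₃)·P(H₂S) = (0.688)·(9.09) = 6.25
Qₚ = 6.25 > Kₚ = 2.20, so the reverse reaction proceeds.

reverse (toward reactants)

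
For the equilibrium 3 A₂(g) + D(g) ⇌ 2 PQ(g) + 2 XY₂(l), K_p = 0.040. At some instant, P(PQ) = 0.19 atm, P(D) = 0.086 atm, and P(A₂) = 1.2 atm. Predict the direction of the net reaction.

toward reactants

(XY₂ is a pure liquid — omitted from Q_p.)
Q_p = P(PQ)² / (P(A₂)³·P(D)) = (0.19)² / ((1.2)³·(0.086)) = 0.24
Q_p = 0.24 > K_p = 0.040, so the reverse reaction proceeds.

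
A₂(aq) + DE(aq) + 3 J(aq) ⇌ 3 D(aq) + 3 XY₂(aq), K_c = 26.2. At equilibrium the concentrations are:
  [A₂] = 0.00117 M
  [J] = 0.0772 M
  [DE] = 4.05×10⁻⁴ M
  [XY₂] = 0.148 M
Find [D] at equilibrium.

At equilibrium, K_c = [D]³·[XY₂]³ / ([A₂]·[DE]·[J]³) = 26.2.
([D])³·(0.148)³ / ((0.00117)·(4.05×10⁻⁴)·(0.0772)³) = 26.2
[D]³ = 1.76×10⁻⁶ ⇒ [D] = 0.0121 M

[D] = 0.0121 M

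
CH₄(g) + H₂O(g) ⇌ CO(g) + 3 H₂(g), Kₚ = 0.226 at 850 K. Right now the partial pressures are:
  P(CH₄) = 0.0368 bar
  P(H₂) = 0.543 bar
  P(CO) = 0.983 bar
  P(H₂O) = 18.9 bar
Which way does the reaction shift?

Qₚ = P(CO)·P(H₂)³ / (P(CH₄)·P(H₂O)) = (0.983)·(0.543)³ / ((0.0368)·(18.9)) = 0.226
Qₚ = 0.226 = Kₚ, so the system is already at equilibrium.

neither direction; the system is at equilibrium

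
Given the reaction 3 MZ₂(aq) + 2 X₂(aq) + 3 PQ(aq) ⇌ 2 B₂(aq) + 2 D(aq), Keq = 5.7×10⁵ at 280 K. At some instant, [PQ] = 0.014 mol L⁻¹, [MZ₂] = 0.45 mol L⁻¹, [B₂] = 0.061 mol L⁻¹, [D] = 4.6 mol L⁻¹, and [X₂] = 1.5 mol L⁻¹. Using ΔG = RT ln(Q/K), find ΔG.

ΔG = -3.27 kJ/mol

Q = [B₂]²·[D]² / ([MZ₂]³·[X₂]²·[PQ]³) = (0.061)²·(4.6)² / ((0.45)³·(1.5)²·(0.014)³) = 1.40×10⁵
ΔG = RT ln(Q/Keq) = (8.314 J mol⁻¹ K⁻¹)(280 K) × ln(1.40×10⁵/5.7×10⁵)
   = (2.328 kJ/mol)(-1.404) = -3.27 kJ/mol
ΔG < 0, so the forward reaction is spontaneous (proceeds forward).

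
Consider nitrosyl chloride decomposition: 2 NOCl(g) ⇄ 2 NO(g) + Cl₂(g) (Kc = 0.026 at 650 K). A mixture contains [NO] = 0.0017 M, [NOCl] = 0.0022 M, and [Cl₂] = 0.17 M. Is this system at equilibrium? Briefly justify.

Qc = [NO]²·[Cl₂] / [NOCl]² = (0.0017)²·(0.17) / (0.0022)² = 0.10
Qc = 0.10 > Kc = 0.026: net reverse reaction.

no; Q > K, reaction proceeds in reverse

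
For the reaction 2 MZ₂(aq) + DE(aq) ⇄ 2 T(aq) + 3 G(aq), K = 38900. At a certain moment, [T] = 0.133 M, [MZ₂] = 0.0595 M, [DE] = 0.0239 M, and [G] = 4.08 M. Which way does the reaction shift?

in the forward direction

Q = [T]²·[G]³ / ([MZ₂]²·[DE]) = (0.133)²·(4.08)³ / ((0.0595)²·(0.0239)) = 14200
Q = 14200 < K = 38900, so the forward reaction proceeds.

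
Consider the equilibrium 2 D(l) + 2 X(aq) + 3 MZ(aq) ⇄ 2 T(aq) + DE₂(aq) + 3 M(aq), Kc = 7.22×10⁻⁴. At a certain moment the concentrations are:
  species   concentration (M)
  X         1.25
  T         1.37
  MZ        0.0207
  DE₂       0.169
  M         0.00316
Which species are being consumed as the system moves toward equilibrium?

(D is a pure liquid — omitted from Qc.)
Qc = [T]²·[DE₂]·[M]³ / ([X]²·[MZ]³) = (1.37)²·(0.169)·(0.00316)³ / ((1.25)²·(0.0207)³) = 7.22×10⁻⁴
Qc = 7.22×10⁻⁴ = Kc; the system is at equilibrium.

none (at equilibrium)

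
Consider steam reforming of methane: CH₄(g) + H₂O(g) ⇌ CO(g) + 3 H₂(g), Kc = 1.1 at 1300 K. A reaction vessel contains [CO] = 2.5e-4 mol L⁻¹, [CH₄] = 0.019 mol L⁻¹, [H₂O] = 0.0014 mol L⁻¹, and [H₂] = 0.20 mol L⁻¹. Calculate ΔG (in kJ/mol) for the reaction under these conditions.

ΔG = -29.0 kJ/mol

Qc = [CO]·[H₂]³ / ([CH₄]·[H₂O]) = (2.5e-4)·(0.20)³ / ((0.019)·(0.0014)) = 0.0752
ΔG = RT ln(Qc/Kc) = (8.314 J mol⁻¹ K⁻¹)(1300 K) × ln(0.0752/1.1)
   = (10.81 kJ/mol)(-2.683) = -29.0 kJ/mol
ΔG < 0, so the forward reaction is spontaneous (proceeds forward).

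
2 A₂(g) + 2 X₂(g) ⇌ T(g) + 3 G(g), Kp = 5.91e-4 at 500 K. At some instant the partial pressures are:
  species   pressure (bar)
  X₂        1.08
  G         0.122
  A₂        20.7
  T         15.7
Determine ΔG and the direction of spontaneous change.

Qp = P(T)·P(G)³ / (P(A₂)²·P(X₂)²) = (15.7)·(0.122)³ / ((20.7)²·(1.08)²) = 5.70e-5
ΔG = RT ln(Qp/Kp) = (8.314 J mol⁻¹ K⁻¹)(500 K) × ln(5.70e-5/5.91e-4)
   = (4.157 kJ/mol)(-2.339) = -9.72 kJ/mol
ΔG < 0, so the forward reaction is spontaneous (proceeds forward).

ΔG = -9.72 kJ/mol; the forward reaction is spontaneous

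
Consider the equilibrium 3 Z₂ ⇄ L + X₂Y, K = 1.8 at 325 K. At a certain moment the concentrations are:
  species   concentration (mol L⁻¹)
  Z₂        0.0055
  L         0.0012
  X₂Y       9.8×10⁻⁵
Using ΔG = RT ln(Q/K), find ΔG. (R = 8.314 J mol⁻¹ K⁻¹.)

Q = [L]·[X₂Y] / [Z₂]³ = (0.0012)·(9.8×10⁻⁵) / (0.0055)³ = 0.707
ΔG = RT ln(Q/K) = (8.314 J mol⁻¹ K⁻¹)(325 K) × ln(0.707/1.8)
   = (2.702 kJ/mol)(-0.9345) = -2.53 kJ/mol
ΔG < 0, so the forward reaction is spontaneous (proceeds forward).

ΔG = -2.53 kJ/mol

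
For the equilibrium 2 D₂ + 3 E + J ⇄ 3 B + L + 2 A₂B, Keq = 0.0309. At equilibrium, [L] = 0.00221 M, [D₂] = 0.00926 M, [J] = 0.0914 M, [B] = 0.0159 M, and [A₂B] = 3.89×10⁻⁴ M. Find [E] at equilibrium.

At equilibrium, Keq = [B]³·[L]·[A₂B]² / ([D₂]²·[E]³·[J]) = 0.0309.
(0.0159)³·(0.00221)·(3.89×10⁻⁴)² / ((0.00926)²·([E])³·(0.0914)) = 0.0309
[E]³ = 5.55×10⁻⁹ ⇒ [E] = 0.00177 M

[E] = 0.00177 M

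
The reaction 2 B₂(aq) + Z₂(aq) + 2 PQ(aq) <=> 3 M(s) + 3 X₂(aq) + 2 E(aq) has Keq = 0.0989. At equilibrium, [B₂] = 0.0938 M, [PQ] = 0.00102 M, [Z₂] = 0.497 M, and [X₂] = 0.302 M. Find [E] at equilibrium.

(M is a pure solid — omitted from Keq.)
At equilibrium, Keq = [X₂]³·[E]² / ([B₂]²·[Z₂]·[PQ]²) = 0.0989.
(0.302)³·([E])² / ((0.0938)²·(0.497)·(0.00102)²) = 0.0989
[E]² = 1.63×10⁻⁸ ⇒ [E] = 1.28×10⁻⁴ M

[E] = 1.28×10⁻⁴ M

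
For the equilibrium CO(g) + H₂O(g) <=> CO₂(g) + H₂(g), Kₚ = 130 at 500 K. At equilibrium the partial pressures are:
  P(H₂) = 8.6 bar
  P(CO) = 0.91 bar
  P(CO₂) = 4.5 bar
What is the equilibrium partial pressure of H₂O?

P(H₂O) = 0.33 bar

At equilibrium, Kₚ = P(CO₂)·P(H₂) / (P(CO)·P(H₂O)) = 130.
(4.5)·(8.6) / ((0.91)·(P(H₂O))) = 130
P(H₂O) = 0.327 = 0.33 bar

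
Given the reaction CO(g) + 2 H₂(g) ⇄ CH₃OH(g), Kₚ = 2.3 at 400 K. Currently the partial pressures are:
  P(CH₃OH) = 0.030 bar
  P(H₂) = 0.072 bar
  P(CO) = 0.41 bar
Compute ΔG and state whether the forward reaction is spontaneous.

Qₚ = P(CH₃OH) / (P(CO)·P(H₂)²) = (0.030) / ((0.41)·(0.072)²) = 14.1
ΔG = RT ln(Qₚ/Kₚ) = (8.314 J mol⁻¹ K⁻¹)(400 K) × ln(14.1/2.3)
   = (3.326 kJ/mol)(1.813) = 6.03 kJ/mol
ΔG > 0, so the forward reaction is non-spontaneous (proceeds in reverse).

ΔG = 6.03 kJ/mol; the forward reaction is non-spontaneous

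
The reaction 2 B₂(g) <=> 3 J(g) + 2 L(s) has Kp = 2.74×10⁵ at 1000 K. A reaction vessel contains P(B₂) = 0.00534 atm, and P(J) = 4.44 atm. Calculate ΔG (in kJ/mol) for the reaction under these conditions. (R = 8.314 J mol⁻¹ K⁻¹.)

ΔG = 20.1 kJ/mol

(L is a pure solid — omitted from Qp.)
Qp = P(J)³ / P(B₂)² = (4.44)³ / (0.00534)² = 3.07×10⁶
ΔG = RT ln(Qp/Kp) = (8.314 J mol⁻¹ K⁻¹)(1000 K) × ln(3.07×10⁶/2.74×10⁵)
   = (8.314 kJ/mol)(2.416) = 20.1 kJ/mol
ΔG > 0, so the forward reaction is non-spontaneous (proceeds in reverse).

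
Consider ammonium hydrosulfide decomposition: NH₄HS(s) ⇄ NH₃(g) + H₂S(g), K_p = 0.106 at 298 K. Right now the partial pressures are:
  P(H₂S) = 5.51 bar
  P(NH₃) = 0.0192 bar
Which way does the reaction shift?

at equilibrium

(NH₄HS is a pure solid — omitted from Q_p.)
Q_p = P(NH₃)·P(H₂S) = (0.0192)·(5.51) = 0.106
Q_p = 0.106 = K_p, so the system is already at equilibrium.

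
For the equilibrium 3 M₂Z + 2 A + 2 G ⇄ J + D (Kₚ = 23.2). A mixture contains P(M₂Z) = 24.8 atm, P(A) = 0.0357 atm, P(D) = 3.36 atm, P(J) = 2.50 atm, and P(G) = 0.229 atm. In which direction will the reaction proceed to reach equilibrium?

toward products

Qₚ = P(J)·P(D) / (P(M₂Z)³·P(A)²·P(G)²) = (2.50)·(3.36) / ((24.8)³·(0.0357)²·(0.229)²) = 8.24
Qₚ = 8.24 < Kₚ = 23.2, so the forward reaction proceeds.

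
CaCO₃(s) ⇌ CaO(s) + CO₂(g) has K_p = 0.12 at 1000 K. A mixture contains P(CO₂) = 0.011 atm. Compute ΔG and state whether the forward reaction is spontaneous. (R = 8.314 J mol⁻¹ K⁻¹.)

(CaCO₃, CaO are pure solids — omitted from Q_p.)
Q_p = P(CO₂) = 0.0110
ΔG = RT ln(Q_p/K_p) = (8.314 J mol⁻¹ K⁻¹)(1000 K) × ln(0.0110/0.12)
   = (8.314 kJ/mol)(-2.390) = -19.9 kJ/mol
ΔG < 0, so the forward reaction is spontaneous (proceeds forward).

ΔG = -19.9 kJ/mol; the forward reaction is spontaneous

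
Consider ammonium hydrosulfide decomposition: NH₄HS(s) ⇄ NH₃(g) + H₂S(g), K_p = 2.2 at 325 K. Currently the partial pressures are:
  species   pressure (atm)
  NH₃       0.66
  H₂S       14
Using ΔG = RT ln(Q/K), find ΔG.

(NH₄HS is a pure solid — omitted from Q_p.)
Q_p = P(NH₃)·P(H₂S) = (0.66)·(14) = 9.24
ΔG = RT ln(Q_p/K_p) = (8.314 J mol⁻¹ K⁻¹)(325 K) × ln(9.24/2.2)
   = (2.702 kJ/mol)(1.435) = 3.88 kJ/mol
ΔG > 0, so the forward reaction is non-spontaneous (proceeds in reverse).

ΔG = 3.88 kJ/mol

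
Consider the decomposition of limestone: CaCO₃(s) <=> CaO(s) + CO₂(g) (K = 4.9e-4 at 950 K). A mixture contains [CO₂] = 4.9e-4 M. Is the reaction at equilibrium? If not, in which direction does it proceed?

at equilibrium

(CaCO₃, CaO are pure solids — omitted from Q.)
Q = [CO₂] = 4.9e-4
Q = 4.9e-4 = K, so the system is already at equilibrium.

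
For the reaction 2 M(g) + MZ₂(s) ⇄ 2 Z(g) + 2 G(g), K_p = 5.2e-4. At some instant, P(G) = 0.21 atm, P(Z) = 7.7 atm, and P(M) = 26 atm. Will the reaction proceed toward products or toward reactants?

(MZ₂ is a pure solid — omitted from Q_p.)
Q_p = P(Z)²·P(G)² / P(M)² = (7.7)²·(0.21)² / (26)² = 0.0039
Q_p = 0.0039 > K_p = 5.2e-4, so the reverse reaction proceeds.

reverse (toward reactants)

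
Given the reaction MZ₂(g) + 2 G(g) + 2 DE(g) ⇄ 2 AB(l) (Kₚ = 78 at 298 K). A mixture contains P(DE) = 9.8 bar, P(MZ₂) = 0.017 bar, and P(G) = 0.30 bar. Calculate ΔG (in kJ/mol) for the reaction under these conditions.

ΔG = -6.04 kJ/mol

(AB is a pure liquid — omitted from Qₚ.)
Qₚ = 1 / (P(MZ₂)·P(G)²·P(DE)²) = 1 / ((0.017)·(0.30)²·(9.8)²) = 6.81
ΔG = RT ln(Qₚ/Kₚ) = (8.314 J mol⁻¹ K⁻¹)(298 K) × ln(6.81/78)
   = (2.478 kJ/mol)(-2.438) = -6.04 kJ/mol
ΔG < 0, so the forward reaction is spontaneous (proceeds forward).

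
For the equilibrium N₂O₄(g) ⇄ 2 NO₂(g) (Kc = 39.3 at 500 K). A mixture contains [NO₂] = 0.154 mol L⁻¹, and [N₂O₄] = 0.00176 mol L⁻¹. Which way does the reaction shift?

to the right

Qc = [NO₂]² / [N₂O₄] = (0.154)² / (0.00176) = 13.5
Qc = 13.5 < Kc = 39.3, so the forward reaction proceeds.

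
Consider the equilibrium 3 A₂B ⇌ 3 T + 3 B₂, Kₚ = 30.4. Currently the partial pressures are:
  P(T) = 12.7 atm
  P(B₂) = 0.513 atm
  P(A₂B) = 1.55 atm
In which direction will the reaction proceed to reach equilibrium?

Qₚ = P(T)³·P(B₂)³ / P(A₂B)³ = (12.7)³·(0.513)³ / (1.55)³ = 74.3
Qₚ = 74.3 > Kₚ = 30.4, so the reverse reaction proceeds.

in the reverse direction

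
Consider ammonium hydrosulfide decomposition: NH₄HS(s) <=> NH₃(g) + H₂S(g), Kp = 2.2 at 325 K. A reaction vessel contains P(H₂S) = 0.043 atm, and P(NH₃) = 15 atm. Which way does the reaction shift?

forward (toward products)

(NH₄HS is a pure solid — omitted from Qp.)
Qp = P(NH₃)·P(H₂S) = (15)·(0.043) = 0.64
Qp = 0.64 < Kp = 2.2, so the forward reaction proceeds.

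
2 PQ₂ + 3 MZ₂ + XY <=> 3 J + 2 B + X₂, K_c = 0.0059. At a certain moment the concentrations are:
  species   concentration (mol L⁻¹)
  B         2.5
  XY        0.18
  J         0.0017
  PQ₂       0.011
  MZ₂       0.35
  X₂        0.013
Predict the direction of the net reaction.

forward (toward products)

Q_c = [J]³·[B]²·[X₂] / ([PQ₂]²·[MZ₂]³·[XY]) = (0.0017)³·(2.5)²·(0.013) / ((0.011)²·(0.35)³·(0.18)) = 4.3×10⁻⁴
Q_c = 4.3×10⁻⁴ < K_c = 0.0059, so the forward reaction proceeds.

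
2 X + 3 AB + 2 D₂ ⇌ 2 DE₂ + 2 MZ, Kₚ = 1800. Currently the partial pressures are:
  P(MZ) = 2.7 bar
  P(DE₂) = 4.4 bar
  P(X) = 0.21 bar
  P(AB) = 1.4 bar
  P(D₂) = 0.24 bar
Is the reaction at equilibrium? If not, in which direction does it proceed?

to the left

Qₚ = P(DE₂)²·P(MZ)² / (P(X)²·P(AB)³·P(D₂)²) = (4.4)²·(2.7)² / ((0.21)²·(1.4)³·(0.24)²) = 20000
Qₚ = 20000 > Kₚ = 1800, so the reverse reaction proceeds.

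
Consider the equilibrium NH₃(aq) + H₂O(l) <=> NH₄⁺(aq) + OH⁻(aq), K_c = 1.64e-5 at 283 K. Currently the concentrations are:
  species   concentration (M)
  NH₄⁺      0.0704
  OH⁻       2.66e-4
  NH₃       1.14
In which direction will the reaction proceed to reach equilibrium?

(H₂O is a pure liquid — omitted from Q_c.)
Q_c = [NH₄⁺]·[OH⁻] / [NH₃] = (0.0704)·(2.66e-4) / (1.14) = 1.64e-5
Q_c = 1.64e-5 = K_c, so the system is already at equilibrium.

neither direction; the system is at equilibrium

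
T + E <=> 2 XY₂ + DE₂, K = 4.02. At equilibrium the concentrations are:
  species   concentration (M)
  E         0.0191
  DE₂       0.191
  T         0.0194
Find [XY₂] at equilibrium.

[XY₂] = 0.0883 M

At equilibrium, K = [XY₂]²·[DE₂] / ([T]·[E]) = 4.02.
([XY₂])²·(0.191) / ((0.0194)·(0.0191)) = 4.02
[XY₂]² = 0.00780 ⇒ [XY₂] = 0.0883 M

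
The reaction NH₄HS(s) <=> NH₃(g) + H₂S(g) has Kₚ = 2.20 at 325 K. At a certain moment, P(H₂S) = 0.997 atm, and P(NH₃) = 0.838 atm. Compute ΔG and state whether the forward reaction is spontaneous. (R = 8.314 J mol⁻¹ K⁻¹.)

ΔG = -2.62 kJ/mol; the forward reaction is spontaneous

(NH₄HS is a pure solid — omitted from Qₚ.)
Qₚ = P(NH₃)·P(H₂S) = (0.838)·(0.997) = 0.835
ΔG = RT ln(Qₚ/Kₚ) = (8.314 J mol⁻¹ K⁻¹)(325 K) × ln(0.835/2.20)
   = (2.702 kJ/mol)(-0.9688) = -2.62 kJ/mol
ΔG < 0, so the forward reaction is spontaneous (proceeds forward).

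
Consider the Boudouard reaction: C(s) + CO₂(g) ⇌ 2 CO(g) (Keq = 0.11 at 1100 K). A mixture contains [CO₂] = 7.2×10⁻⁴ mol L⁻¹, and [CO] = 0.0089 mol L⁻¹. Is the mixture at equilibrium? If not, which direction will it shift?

yes, at equilibrium

(C is a pure solid — omitted from Q.)
Q = [CO]² / [CO₂] = (0.0089)² / (7.2×10⁻⁴) = 0.11
Q = 0.11 = Keq; the system is at equilibrium.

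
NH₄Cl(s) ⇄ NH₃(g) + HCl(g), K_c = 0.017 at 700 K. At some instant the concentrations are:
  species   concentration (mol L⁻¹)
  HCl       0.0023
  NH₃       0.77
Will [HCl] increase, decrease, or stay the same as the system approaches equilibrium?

(NH₄Cl is a pure solid — omitted from Q_c.)
Q_c = [NH₃]·[HCl] = (0.77)·(0.0023) = 0.0018
Q_c = 0.0018 < K_c = 0.017: net forward reaction.
HCl is a product, so it increases.

increase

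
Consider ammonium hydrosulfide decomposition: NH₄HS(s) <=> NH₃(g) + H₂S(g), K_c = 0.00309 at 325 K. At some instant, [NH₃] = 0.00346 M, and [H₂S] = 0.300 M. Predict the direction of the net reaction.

(NH₄HS is a pure solid — omitted from Q_c.)
Q_c = [NH₃]·[H₂S] = (0.00346)·(0.300) = 0.00104
Q_c = 0.00104 < K_c = 0.00309, so the forward reaction proceeds.

toward products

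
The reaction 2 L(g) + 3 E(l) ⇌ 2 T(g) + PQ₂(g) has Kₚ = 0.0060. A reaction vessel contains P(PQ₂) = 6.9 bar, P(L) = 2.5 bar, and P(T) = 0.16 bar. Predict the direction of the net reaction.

(E is a pure liquid — omitted from Qₚ.)
Qₚ = P(T)²·P(PQ₂) / P(L)² = (0.16)²·(6.9) / (2.5)² = 0.028
Qₚ = 0.028 > Kₚ = 0.0060, so the reverse reaction proceeds.

to the left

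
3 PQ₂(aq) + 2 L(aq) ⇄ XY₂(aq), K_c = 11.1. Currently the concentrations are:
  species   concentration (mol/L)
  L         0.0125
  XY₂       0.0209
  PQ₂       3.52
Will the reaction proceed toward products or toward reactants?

Q_c = [XY₂] / ([PQ₂]³·[L]²) = (0.0209) / ((3.52)³·(0.0125)²) = 3.07
Q_c = 3.07 < K_c = 11.1, so the forward reaction proceeds.

in the forward direction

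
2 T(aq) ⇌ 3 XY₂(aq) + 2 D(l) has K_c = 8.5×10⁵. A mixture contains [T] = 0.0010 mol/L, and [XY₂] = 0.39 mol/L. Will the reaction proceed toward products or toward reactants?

forward (toward products)

(D is a pure liquid — omitted from Q_c.)
Q_c = [XY₂]³ / [T]² = (0.39)³ / (0.0010)² = 59000
Q_c = 59000 < K_c = 8.5×10⁵, so the forward reaction proceeds.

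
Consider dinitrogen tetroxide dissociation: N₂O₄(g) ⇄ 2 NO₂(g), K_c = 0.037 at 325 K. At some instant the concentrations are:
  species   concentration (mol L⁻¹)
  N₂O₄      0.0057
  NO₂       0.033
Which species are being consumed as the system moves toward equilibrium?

NO₂ (products)

Q_c = [NO₂]² / [N₂O₄] = (0.033)² / (0.0057) = 0.19
Q_c = 0.19 > K_c = 0.037: net reverse reaction.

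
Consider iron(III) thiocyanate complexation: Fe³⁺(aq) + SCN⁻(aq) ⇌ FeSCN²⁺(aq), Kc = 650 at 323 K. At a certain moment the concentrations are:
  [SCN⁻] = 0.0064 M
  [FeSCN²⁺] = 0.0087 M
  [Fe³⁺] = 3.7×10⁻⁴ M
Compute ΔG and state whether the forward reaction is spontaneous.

ΔG = 4.65 kJ/mol; the forward reaction is non-spontaneous

Qc = [FeSCN²⁺] / ([Fe³⁺]·[SCN⁻]) = (0.0087) / ((3.7×10⁻⁴)·(0.0064)) = 3670
ΔG = RT ln(Qc/Kc) = (8.314 J mol⁻¹ K⁻¹)(323 K) × ln(3670/650)
   = (2.685 kJ/mol)(1.731) = 4.65 kJ/mol
ΔG > 0, so the forward reaction is non-spontaneous (proceeds in reverse).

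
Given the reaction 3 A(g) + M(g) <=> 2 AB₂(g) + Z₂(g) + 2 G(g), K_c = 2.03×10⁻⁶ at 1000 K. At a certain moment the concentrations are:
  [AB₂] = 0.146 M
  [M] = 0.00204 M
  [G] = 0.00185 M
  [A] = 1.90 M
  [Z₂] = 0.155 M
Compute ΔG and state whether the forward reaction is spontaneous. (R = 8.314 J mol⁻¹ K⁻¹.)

Q_c = [AB₂]²·[Z₂]·[G]² / ([A]³·[M]) = (0.146)²·(0.155)·(0.00185)² / ((1.90)³·(0.00204)) = 8.08×10⁻⁷
ΔG = RT ln(Q_c/K_c) = (8.314 J mol⁻¹ K⁻¹)(1000 K) × ln(8.08×10⁻⁷/2.03×10⁻⁶)
   = (8.314 kJ/mol)(-0.9212) = -7.66 kJ/mol
ΔG < 0, so the forward reaction is spontaneous (proceeds forward).

ΔG = -7.66 kJ/mol; the forward reaction is spontaneous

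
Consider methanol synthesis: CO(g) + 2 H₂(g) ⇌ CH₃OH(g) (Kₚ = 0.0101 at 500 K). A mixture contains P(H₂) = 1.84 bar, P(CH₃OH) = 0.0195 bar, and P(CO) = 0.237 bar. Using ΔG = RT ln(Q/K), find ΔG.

Qₚ = P(CH₃OH) / (P(CO)·P(H₂)²) = (0.0195) / ((0.237)·(1.84)²) = 0.0243
ΔG = RT ln(Qₚ/Kₚ) = (8.314 J mol⁻¹ K⁻¹)(500 K) × ln(0.0243/0.0101)
   = (4.157 kJ/mol)(0.8779) = 3.65 kJ/mol
ΔG > 0, so the forward reaction is non-spontaneous (proceeds in reverse).

ΔG = 3.65 kJ/mol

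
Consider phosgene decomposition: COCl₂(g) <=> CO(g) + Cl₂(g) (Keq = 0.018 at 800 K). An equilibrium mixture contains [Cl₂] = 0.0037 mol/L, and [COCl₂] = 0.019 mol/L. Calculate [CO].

At equilibrium, Keq = [CO]·[Cl₂] / [COCl₂] = 0.018.
([CO])·(0.0037) / (0.019) = 0.018
[CO] = 0.0924 = 0.092 mol/L

[CO] = 0.092 mol/L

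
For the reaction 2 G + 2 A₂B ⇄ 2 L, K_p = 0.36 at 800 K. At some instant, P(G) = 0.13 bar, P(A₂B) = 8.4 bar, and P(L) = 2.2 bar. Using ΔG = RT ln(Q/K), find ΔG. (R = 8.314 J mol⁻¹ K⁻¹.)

Q_p = P(L)² / (P(G)²·P(A₂B)²) = (2.2)² / ((0.13)²·(8.4)²) = 4.06
ΔG = RT ln(Q_p/K_p) = (8.314 J mol⁻¹ K⁻¹)(800 K) × ln(4.06/0.36)
   = (6.651 kJ/mol)(2.423) = 16.1 kJ/mol
ΔG > 0, so the forward reaction is non-spontaneous (proceeds in reverse).

ΔG = 16.1 kJ/mol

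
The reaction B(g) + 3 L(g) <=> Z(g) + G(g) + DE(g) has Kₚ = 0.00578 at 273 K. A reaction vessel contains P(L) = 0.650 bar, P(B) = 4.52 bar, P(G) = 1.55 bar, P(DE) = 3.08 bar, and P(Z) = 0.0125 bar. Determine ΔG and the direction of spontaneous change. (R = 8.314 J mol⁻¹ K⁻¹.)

Qₚ = P(Z)·P(G)·P(DE) / (P(B)·P(L)³) = (0.0125)·(1.55)·(3.08) / ((4.52)·(0.650)³) = 0.0481
ΔG = RT ln(Qₚ/Kₚ) = (8.314 J mol⁻¹ K⁻¹)(273 K) × ln(0.0481/0.00578)
   = (2.270 kJ/mol)(2.119) = 4.81 kJ/mol
ΔG > 0, so the forward reaction is non-spontaneous (proceeds in reverse).

ΔG = 4.81 kJ/mol; the forward reaction is non-spontaneous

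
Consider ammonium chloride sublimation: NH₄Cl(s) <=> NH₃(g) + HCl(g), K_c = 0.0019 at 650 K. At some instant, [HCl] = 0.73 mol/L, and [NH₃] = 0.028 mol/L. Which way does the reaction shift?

to the left

(NH₄Cl is a pure solid — omitted from Q_c.)
Q_c = [NH₃]·[HCl] = (0.028)·(0.73) = 0.020
Q_c = 0.020 > K_c = 0.0019, so the reverse reaction proceeds.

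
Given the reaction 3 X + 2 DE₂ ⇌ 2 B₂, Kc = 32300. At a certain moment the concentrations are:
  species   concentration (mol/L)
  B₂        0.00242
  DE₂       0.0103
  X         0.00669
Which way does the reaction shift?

Qc = [B₂]² / ([X]³·[DE₂]²) = (0.00242)² / ((0.00669)³·(0.0103)²) = 1.84×10⁵
Qc = 1.84×10⁵ > Kc = 32300, so the reverse reaction proceeds.

to the left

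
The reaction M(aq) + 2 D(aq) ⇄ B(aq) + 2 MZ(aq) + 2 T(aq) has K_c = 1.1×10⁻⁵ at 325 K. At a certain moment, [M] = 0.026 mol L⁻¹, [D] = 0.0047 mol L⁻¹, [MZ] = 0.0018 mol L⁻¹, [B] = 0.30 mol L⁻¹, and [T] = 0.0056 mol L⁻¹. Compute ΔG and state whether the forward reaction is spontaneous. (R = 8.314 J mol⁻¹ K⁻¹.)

ΔG = 4.25 kJ/mol; the forward reaction is non-spontaneous

Q_c = [B]·[MZ]²·[T]² / ([M]·[D]²) = (0.30)·(0.0018)²·(0.0056)² / ((0.026)·(0.0047)²) = 5.31×10⁻⁵
ΔG = RT ln(Q_c/K_c) = (8.314 J mol⁻¹ K⁻¹)(325 K) × ln(5.31×10⁻⁵/1.1×10⁻⁵)
   = (2.702 kJ/mol)(1.574) = 4.25 kJ/mol
ΔG > 0, so the forward reaction is non-spontaneous (proceeds in reverse).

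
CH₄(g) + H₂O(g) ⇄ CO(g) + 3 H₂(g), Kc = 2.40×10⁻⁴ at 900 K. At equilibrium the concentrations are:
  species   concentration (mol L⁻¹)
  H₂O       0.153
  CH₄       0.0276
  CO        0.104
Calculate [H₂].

[H₂] = 0.0214 mol L⁻¹

At equilibrium, Kc = [CO]·[H₂]³ / ([CH₄]·[H₂O]) = 2.40×10⁻⁴.
(0.104)·([H₂])³ / ((0.0276)·(0.153)) = 2.40×10⁻⁴
[H₂]³ = 9.74×10⁻⁶ ⇒ [H₂] = 0.0214 mol L⁻¹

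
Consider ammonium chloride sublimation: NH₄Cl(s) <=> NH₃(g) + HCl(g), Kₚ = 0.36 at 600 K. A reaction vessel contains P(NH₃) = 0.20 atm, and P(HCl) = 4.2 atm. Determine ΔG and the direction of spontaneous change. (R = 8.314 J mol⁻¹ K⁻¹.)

(NH₄Cl is a pure solid — omitted from Qₚ.)
Qₚ = P(NH₃)·P(HCl) = (0.20)·(4.2) = 0.840
ΔG = RT ln(Qₚ/Kₚ) = (8.314 J mol⁻¹ K⁻¹)(600 K) × ln(0.840/0.36)
   = (4.988 kJ/mol)(0.8473) = 4.23 kJ/mol
ΔG > 0, so the forward reaction is non-spontaneous (proceeds in reverse).

ΔG = 4.23 kJ/mol; the forward reaction is non-spontaneous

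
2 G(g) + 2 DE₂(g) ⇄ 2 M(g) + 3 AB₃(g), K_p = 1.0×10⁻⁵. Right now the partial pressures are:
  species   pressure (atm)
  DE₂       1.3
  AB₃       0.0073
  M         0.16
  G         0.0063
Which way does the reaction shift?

Q_p = P(M)²·P(AB₃)³ / (P(G)²·P(DE₂)²) = (0.16)²·(0.0073)³ / ((0.0063)²·(1.3)²) = 1.5×10⁻⁴
Q_p = 1.5×10⁻⁴ > K_p = 1.0×10⁻⁵, so the reverse reaction proceeds.

reverse (toward reactants)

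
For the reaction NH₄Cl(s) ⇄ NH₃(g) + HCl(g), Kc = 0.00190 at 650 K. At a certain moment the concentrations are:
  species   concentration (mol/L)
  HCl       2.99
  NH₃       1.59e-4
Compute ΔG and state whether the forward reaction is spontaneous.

ΔG = -7.49 kJ/mol; the forward reaction is spontaneous

(NH₄Cl is a pure solid — omitted from Qc.)
Qc = [NH₃]·[HCl] = (1.59e-4)·(2.99) = 4.75e-4
ΔG = RT ln(Qc/Kc) = (8.314 J mol⁻¹ K⁻¹)(650 K) × ln(4.75e-4/0.00190)
   = (5.404 kJ/mol)(-1.386) = -7.49 kJ/mol
ΔG < 0, so the forward reaction is spontaneous (proceeds forward).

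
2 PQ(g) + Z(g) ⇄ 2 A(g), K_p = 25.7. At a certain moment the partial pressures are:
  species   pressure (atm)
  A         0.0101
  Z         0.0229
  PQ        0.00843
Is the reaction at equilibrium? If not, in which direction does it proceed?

in the reverse direction

Q_p = P(A)² / (P(PQ)²·P(Z)) = (0.0101)² / ((0.00843)²·(0.0229)) = 62.7
Q_p = 62.7 > K_p = 25.7, so the reverse reaction proceeds.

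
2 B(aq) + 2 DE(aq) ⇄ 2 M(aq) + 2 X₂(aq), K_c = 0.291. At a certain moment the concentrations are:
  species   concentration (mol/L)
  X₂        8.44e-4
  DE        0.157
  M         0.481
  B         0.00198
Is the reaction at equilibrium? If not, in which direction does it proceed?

reverse (toward reactants)

Q_c = [M]²·[X₂]² / ([B]²·[DE]²) = (0.481)²·(8.44e-4)² / ((0.00198)²·(0.157)²) = 1.71
Q_c = 1.71 > K_c = 0.291, so the reverse reaction proceeds.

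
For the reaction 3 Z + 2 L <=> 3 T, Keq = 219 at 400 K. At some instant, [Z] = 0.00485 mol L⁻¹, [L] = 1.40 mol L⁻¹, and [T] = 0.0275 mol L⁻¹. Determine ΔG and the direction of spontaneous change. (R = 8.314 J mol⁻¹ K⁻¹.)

ΔG = -2.85 kJ/mol; the forward reaction is spontaneous

Q = [T]³ / ([Z]³·[L]²) = (0.0275)³ / ((0.00485)³·(1.40)²) = 93.0
ΔG = RT ln(Q/Keq) = (8.314 J mol⁻¹ K⁻¹)(400 K) × ln(93.0/219)
   = (3.326 kJ/mol)(-0.8565) = -2.85 kJ/mol
ΔG < 0, so the forward reaction is spontaneous (proceeds forward).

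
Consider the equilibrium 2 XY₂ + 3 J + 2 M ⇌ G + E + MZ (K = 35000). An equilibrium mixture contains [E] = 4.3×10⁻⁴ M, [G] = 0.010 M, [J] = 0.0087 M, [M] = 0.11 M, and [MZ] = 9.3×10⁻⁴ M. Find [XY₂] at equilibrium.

[XY₂] = 0.0038 M

At equilibrium, K = [G]·[E]·[MZ] / ([XY₂]²·[J]³·[M]²) = 35000.
(0.010)·(4.3×10⁻⁴)·(9.3×10⁻⁴) / (([XY₂])²·(0.0087)³·(0.11)²) = 35000
[XY₂]² = 1.43×10⁻⁵ ⇒ [XY₂] = 0.0038 M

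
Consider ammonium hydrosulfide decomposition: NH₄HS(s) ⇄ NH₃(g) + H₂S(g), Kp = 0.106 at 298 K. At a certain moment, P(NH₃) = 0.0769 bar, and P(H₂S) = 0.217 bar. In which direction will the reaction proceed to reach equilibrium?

(NH₄HS is a pure solid — omitted from Qp.)
Qp = P(NH₃)·P(H₂S) = (0.0769)·(0.217) = 0.0167
Qp = 0.0167 < Kp = 0.106, so the forward reaction proceeds.

in the forward direction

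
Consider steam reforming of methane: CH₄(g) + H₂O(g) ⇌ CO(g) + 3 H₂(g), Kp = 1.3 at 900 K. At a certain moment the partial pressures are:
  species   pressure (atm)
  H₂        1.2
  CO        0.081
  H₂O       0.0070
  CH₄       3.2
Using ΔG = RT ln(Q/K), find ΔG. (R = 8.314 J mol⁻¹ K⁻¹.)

Qp = P(CO)·P(H₂)³ / (P(CH₄)·P(H₂O)) = (0.081)·(1.2)³ / ((3.2)·(0.0070)) = 6.25
ΔG = RT ln(Qp/Kp) = (8.314 J mol⁻¹ K⁻¹)(900 K) × ln(6.25/1.3)
   = (7.483 kJ/mol)(1.570) = 11.7 kJ/mol
ΔG > 0, so the forward reaction is non-spontaneous (proceeds in reverse).

ΔG = 11.7 kJ/mol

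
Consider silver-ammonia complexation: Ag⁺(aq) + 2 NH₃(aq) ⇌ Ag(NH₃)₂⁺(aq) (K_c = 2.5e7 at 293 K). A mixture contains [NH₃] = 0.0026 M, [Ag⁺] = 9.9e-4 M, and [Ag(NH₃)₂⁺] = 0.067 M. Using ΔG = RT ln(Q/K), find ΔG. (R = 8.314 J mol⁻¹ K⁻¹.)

ΔG = -2.23 kJ/mol

Q_c = [Ag(NH₃)₂⁺] / ([Ag⁺]·[NH₃]²) = (0.067) / ((9.9e-4)·(0.0026)²) = 1.00e7
ΔG = RT ln(Q_c/K_c) = (8.314 J mol⁻¹ K⁻¹)(293 K) × ln(1.00e7/2.5e7)
   = (2.436 kJ/mol)(-0.9163) = -2.23 kJ/mol
ΔG < 0, so the forward reaction is spontaneous (proceeds forward).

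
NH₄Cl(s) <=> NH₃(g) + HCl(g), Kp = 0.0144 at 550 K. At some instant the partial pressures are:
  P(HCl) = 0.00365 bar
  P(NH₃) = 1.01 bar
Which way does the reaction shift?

(NH₄Cl is a pure solid — omitted from Qp.)
Qp = P(NH₃)·P(HCl) = (1.01)·(0.00365) = 0.00369
Qp = 0.00369 < Kp = 0.0144, so the forward reaction proceeds.

forward (toward products)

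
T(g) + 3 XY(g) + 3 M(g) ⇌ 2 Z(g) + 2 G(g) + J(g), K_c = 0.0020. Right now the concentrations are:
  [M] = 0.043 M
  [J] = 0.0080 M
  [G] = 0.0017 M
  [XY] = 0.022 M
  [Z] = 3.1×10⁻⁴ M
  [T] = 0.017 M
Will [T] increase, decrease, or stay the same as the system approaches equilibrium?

decrease

Q_c = [Z]²·[G]²·[J] / ([T]·[XY]³·[M]³) = (3.1×10⁻⁴)²·(0.0017)²·(0.0080) / ((0.017)·(0.022)³·(0.043)³) = 1.5×10⁻⁴
Q_c = 1.5×10⁻⁴ < K_c = 0.0020: net forward reaction.
T is a reactant, so it decreases.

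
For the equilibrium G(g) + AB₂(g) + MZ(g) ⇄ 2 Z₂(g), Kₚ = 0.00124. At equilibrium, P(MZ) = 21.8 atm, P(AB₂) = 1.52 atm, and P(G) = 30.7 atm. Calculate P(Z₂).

P(Z₂) = 1.12 atm

At equilibrium, Kₚ = P(Z₂)² / (P(G)·P(AB₂)·P(MZ)) = 0.00124.
(P(Z₂))² / ((30.7)·(1.52)·(21.8)) = 0.00124
P(Z₂)² = 1.26 ⇒ P(Z₂) = 1.12 atm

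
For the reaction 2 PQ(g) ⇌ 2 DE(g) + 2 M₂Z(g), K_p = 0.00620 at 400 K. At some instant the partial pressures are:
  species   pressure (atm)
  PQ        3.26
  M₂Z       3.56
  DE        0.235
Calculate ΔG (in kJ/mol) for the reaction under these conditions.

ΔG = 7.86 kJ/mol

Q_p = P(DE)²·P(M₂Z)² / P(PQ)² = (0.235)²·(3.56)² / (3.26)² = 0.0659
ΔG = RT ln(Q_p/K_p) = (8.314 J mol⁻¹ K⁻¹)(400 K) × ln(0.0659/0.00620)
   = (3.326 kJ/mol)(2.364) = 7.86 kJ/mol
ΔG > 0, so the forward reaction is non-spontaneous (proceeds in reverse).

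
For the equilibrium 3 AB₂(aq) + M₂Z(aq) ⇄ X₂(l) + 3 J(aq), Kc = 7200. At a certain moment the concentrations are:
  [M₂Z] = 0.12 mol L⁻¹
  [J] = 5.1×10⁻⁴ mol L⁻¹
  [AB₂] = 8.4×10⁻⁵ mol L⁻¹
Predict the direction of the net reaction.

(X₂ is a pure liquid — omitted from Qc.)
Qc = [J]³ / ([AB₂]³·[M₂Z]) = (5.1×10⁻⁴)³ / ((8.4×10⁻⁵)³·(0.12)) = 1900
Qc = 1900 < Kc = 7200, so the forward reaction proceeds.

in the forward direction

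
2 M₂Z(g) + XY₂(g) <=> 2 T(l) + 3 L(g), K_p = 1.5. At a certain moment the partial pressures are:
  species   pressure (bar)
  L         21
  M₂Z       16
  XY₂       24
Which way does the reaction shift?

(T is a pure liquid — omitted from Q_p.)
Q_p = P(L)³ / (P(M₂Z)²·P(XY₂)) = (21)³ / ((16)²·(24)) = 1.5
Q_p = 1.5 = K_p, so the system is already at equilibrium.

no net change (already at equilibrium)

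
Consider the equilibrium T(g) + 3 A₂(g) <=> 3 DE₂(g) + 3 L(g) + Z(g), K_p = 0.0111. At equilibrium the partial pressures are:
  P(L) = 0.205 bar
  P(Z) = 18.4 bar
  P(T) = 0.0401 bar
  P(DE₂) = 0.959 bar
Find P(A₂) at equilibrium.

At equilibrium, K_p = P(DE₂)³·P(L)³·P(Z) / (P(T)·P(A₂)³) = 0.0111.
(0.959)³·(0.205)³·(18.4) / ((0.0401)·(P(A₂))³) = 0.0111
P(A₂)³ = 314 ⇒ P(A₂) = 6.80 bar

P(A₂) = 6.80 bar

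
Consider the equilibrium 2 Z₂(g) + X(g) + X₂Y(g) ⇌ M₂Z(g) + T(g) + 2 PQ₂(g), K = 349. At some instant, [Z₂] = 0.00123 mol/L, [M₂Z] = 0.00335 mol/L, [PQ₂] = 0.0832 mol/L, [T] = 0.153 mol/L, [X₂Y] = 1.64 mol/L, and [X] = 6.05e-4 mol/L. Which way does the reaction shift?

toward reactants

Q = [M₂Z]·[T]·[PQ₂]² / ([Z₂]²·[X]·[X₂Y]) = (0.00335)·(0.153)·(0.0832)² / ((0.00123)²·(6.05e-4)·(1.64)) = 2360
Q = 2360 > K = 349, so the reverse reaction proceeds.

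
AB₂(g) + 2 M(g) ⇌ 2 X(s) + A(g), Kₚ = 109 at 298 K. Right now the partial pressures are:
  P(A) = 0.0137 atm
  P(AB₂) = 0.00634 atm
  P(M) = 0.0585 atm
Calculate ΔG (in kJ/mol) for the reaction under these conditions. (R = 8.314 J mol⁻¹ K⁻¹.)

ΔG = 4.35 kJ/mol

(X is a pure solid — omitted from Qₚ.)
Qₚ = P(A) / (P(AB₂)·P(M)²) = (0.0137) / ((0.00634)·(0.0585)²) = 631
ΔG = RT ln(Qₚ/Kₚ) = (8.314 J mol⁻¹ K⁻¹)(298 K) × ln(631/109)
   = (2.478 kJ/mol)(1.756) = 4.35 kJ/mol
ΔG > 0, so the forward reaction is non-spontaneous (proceeds in reverse).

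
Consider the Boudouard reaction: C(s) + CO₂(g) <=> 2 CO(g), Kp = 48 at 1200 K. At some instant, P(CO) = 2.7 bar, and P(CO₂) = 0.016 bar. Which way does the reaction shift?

toward reactants

(C is a pure solid — omitted from Qp.)
Qp = P(CO)² / P(CO₂) = (2.7)² / (0.016) = 460
Qp = 460 > Kp = 48, so the reverse reaction proceeds.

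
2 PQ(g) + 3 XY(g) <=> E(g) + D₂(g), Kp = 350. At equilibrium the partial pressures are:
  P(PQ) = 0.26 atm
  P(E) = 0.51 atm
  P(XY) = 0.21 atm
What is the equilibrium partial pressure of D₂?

P(D₂) = 0.43 atm

At equilibrium, Kp = P(E)·P(D₂) / (P(PQ)²·P(XY)³) = 350.
(0.51)·(P(D₂)) / ((0.26)²·(0.21)³) = 350
P(D₂) = 0.430 = 0.43 atm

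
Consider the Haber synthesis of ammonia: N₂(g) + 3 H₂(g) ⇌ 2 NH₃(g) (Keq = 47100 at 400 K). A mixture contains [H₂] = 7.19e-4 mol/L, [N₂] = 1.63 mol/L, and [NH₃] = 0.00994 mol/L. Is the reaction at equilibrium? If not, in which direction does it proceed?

toward reactants

Q = [NH₃]² / ([N₂]·[H₂]³) = (0.00994)² / ((1.63)·(7.19e-4)³) = 1.63e5
Q = 1.63e5 > Keq = 47100, so the reverse reaction proceeds.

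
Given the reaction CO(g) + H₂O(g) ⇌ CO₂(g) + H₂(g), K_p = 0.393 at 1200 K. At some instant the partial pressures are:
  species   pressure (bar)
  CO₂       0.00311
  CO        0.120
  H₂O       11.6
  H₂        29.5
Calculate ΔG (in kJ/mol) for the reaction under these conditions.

Q_p = P(CO₂)·P(H₂) / (P(CO)·P(H₂O)) = (0.00311)·(29.5) / ((0.120)·(11.6)) = 0.0659
ΔG = RT ln(Q_p/K_p) = (8.314 J mol⁻¹ K⁻¹)(1200 K) × ln(0.0659/0.393)
   = (9.977 kJ/mol)(-1.786) = -17.8 kJ/mol
ΔG < 0, so the forward reaction is spontaneous (proceeds forward).

ΔG = -17.8 kJ/mol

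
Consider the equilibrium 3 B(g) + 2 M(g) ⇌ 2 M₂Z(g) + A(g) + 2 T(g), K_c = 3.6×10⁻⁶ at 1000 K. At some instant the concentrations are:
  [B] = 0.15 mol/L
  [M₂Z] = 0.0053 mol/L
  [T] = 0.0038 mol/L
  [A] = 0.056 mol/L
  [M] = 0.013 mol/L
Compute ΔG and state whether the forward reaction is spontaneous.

ΔG = 20.0 kJ/mol; the forward reaction is non-spontaneous

Q_c = [M₂Z]²·[A]·[T]² / ([B]³·[M]²) = (0.0053)²·(0.056)·(0.0038)² / ((0.15)³·(0.013)²) = 3.98×10⁻⁵
ΔG = RT ln(Q_c/K_c) = (8.314 J mol⁻¹ K⁻¹)(1000 K) × ln(3.98×10⁻⁵/3.6×10⁻⁶)
   = (8.314 kJ/mol)(2.403) = 20.0 kJ/mol
ΔG > 0, so the forward reaction is non-spontaneous (proceeds in reverse).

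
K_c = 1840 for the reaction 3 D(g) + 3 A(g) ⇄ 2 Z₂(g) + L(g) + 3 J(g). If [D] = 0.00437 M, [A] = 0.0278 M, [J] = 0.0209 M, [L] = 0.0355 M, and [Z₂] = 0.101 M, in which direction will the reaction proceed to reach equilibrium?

neither direction; the system is at equilibrium

Q_c = [Z₂]²·[L]·[J]³ / ([D]³·[A]³) = (0.101)²·(0.0355)·(0.0209)³ / ((0.00437)³·(0.0278)³) = 1840
Q_c = 1840 = K_c, so the system is already at equilibrium.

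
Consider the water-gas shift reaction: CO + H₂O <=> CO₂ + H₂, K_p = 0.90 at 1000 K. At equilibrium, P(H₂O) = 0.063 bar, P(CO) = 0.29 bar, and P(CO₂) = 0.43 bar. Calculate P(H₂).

P(H₂) = 0.038 bar

At equilibrium, K_p = P(CO₂)·P(H₂) / (P(CO)·P(H₂O)) = 0.90.
(0.43)·(P(H₂)) / ((0.29)·(0.063)) = 0.90
P(H₂) = 0.0382 = 0.038 bar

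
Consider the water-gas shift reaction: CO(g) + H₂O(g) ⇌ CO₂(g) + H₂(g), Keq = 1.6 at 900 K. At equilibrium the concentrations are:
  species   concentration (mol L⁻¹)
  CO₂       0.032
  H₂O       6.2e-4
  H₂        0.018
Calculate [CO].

[CO] = 0.58 mol L⁻¹

At equilibrium, Keq = [CO₂]·[H₂] / ([CO]·[H₂O]) = 1.6.
(0.032)·(0.018) / (([CO])·(6.2e-4)) = 1.6
[CO] = 0.581 = 0.58 mol L⁻¹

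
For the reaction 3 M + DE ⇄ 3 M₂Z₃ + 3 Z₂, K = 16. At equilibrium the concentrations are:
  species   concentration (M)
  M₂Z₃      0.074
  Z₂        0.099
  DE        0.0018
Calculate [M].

[M] = 0.024 M

At equilibrium, K = [M₂Z₃]³·[Z₂]³ / ([M]³·[DE]) = 16.
(0.074)³·(0.099)³ / (([M])³·(0.0018)) = 16
[M]³ = 1.37×10⁻⁵ ⇒ [M] = 0.024 M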